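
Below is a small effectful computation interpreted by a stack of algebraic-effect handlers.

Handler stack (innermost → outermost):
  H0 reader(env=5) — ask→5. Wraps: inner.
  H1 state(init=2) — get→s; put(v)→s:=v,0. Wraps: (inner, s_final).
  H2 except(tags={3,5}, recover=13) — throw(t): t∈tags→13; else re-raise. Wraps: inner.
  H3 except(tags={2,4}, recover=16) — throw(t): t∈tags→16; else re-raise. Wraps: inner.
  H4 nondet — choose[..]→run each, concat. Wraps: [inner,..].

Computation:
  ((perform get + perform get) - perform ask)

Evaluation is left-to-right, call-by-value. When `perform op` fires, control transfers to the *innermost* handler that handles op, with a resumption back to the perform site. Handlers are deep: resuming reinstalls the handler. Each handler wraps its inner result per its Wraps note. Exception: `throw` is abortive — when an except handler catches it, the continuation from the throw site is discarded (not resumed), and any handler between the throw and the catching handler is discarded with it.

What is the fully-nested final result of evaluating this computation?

Answer: [(-1, 2)]

Evaluation trace:
get @ H1 ⇒ 2
get @ H1 ⇒ 2
ask @ H0 ⇒ 5
H0 returns -1
H1 returns (-1, 2)
H2 returns (-1, 2)
H3 returns (-1, 2)
H4 returns [(-1, 2)]
= [(-1, 2)]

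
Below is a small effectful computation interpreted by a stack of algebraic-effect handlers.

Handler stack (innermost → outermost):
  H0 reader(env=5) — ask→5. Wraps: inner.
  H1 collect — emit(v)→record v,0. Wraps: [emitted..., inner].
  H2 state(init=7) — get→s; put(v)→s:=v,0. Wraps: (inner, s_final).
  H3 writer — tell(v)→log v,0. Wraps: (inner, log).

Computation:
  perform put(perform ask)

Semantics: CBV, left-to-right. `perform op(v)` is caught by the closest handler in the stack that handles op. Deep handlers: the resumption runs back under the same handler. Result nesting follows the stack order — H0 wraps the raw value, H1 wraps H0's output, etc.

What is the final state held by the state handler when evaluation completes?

Answer: 5

Evaluation trace:
ask @ H0 ⇒ 5
put(5) @ H2 ⇒ s:=5
H0 returns 0
H1 returns [0]
H2 returns ([0], 5)
H3 returns (([0], 5), ())
= (([0], 5), ())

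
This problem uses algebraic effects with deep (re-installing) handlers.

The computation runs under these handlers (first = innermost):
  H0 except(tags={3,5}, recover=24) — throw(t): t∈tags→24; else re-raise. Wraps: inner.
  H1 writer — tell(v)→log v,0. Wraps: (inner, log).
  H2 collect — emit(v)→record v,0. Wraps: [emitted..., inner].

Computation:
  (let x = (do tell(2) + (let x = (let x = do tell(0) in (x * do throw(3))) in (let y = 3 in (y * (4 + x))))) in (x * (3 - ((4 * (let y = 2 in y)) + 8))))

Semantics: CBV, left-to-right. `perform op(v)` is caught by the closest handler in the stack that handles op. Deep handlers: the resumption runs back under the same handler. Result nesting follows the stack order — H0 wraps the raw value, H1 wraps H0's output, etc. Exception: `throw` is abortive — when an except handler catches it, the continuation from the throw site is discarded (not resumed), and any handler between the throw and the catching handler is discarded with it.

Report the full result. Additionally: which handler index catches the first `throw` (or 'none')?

Answer: [(24, (2, 0))] ; first throw caught by: H0

Step-by-step:
tell(2) @ H1 ⇒ log+=2
tell(0) @ H1 ⇒ log+=0
throw(3) @ H0 caught ⇒ 24
H1 returns (24, (2, 0))
H2 returns [(24, (2, 0))]
= [(24, (2, 0))]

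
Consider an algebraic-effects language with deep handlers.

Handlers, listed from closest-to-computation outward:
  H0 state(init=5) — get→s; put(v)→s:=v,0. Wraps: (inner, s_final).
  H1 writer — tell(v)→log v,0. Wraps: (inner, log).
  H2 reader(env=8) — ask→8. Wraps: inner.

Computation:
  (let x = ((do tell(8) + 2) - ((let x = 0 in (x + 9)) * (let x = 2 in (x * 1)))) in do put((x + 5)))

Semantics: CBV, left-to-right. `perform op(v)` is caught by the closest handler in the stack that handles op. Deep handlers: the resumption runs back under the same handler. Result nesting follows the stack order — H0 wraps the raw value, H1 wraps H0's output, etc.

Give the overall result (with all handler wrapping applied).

Answer: ((0, -11), (8))

Evaluation trace:
tell(8) @ H1 ⇒ log+=8
put(-11) @ H0 ⇒ s:=-11
H0 returns (0, -11)
H1 returns ((0, -11), (8))
H2 returns ((0, -11), (8))
= ((0, -11), (8))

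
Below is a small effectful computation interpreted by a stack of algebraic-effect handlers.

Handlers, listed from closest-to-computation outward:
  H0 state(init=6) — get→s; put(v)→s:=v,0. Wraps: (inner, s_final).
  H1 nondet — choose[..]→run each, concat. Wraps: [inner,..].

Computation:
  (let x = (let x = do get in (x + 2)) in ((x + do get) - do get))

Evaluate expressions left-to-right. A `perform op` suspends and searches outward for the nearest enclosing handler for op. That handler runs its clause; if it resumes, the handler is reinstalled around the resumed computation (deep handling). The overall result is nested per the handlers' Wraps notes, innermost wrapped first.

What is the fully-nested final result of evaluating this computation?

Evaluation trace:
get @ H0 ⇒ 6
get @ H0 ⇒ 6
get @ H0 ⇒ 6
H0 returns (8, 6)
H1 returns [(8, 6)]
= [(8, 6)]

Answer: [(8, 6)]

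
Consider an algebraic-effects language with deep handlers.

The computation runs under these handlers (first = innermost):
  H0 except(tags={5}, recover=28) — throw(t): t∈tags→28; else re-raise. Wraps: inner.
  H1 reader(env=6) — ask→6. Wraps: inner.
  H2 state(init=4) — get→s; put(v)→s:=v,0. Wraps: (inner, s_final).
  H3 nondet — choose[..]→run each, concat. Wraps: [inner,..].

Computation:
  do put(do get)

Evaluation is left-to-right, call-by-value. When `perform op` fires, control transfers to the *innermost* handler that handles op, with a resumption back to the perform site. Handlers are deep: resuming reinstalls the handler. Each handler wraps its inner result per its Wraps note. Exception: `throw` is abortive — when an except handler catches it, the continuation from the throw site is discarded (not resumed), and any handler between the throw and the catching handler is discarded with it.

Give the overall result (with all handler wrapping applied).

Evaluation trace:
get @ H2 ⇒ 4
put(4) @ H2 ⇒ s:=4
H0 returns 0
H1 returns 0
H2 returns (0, 4)
H3 returns [(0, 4)]
= [(0, 4)]

Answer: [(0, 4)]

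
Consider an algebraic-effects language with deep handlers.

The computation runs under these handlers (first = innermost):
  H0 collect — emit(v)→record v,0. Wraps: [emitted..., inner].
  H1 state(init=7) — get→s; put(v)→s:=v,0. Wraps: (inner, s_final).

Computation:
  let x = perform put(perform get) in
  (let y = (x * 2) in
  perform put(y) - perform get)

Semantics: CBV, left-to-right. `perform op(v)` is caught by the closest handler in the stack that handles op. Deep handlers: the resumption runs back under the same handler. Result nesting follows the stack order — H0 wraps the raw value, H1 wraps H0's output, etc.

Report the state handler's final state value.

Answer: 0

Working:
get @ H1 ⇒ 7
put(7) @ H1 ⇒ s:=7
put(0) @ H1 ⇒ s:=0
get @ H1 ⇒ 0
H0 returns [0]
H1 returns ([0], 0)
= ([0], 0)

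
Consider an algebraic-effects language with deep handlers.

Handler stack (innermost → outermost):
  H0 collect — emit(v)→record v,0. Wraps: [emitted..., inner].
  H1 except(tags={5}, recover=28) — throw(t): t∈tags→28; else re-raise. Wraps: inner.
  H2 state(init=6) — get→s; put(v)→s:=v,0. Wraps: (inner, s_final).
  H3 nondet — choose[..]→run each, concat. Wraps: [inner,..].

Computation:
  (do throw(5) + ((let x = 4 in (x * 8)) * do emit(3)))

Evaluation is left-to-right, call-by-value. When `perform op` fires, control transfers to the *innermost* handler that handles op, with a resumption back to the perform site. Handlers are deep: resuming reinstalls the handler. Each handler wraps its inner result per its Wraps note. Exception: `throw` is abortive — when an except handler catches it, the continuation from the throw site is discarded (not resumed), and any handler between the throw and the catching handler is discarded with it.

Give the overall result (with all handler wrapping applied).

Working:
throw(5) @ H1 caught ⇒ 28
H2 returns (28, 6)
H3 returns [(28, 6)]
= [(28, 6)]

Answer: [(28, 6)]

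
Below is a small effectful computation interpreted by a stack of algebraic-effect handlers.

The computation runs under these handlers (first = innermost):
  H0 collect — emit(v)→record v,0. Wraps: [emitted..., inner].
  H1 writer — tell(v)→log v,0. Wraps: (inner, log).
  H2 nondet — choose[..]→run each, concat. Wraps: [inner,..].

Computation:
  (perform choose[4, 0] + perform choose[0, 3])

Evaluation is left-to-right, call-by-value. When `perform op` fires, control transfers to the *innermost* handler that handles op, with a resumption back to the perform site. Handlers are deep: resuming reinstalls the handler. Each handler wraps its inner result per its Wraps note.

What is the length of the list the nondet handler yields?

Step-by-step:
choose[4, 0] @ H2
  branch[0] choose=4:
    choose[0, 3] @ H2
      branch[0] choose=0:
        H0 returns [4]
        H1 returns ([4], ())
        H2 returns [([4], ())]
      branch[1] choose=3:
        H0 returns [7]
        H1 returns ([7], ())
        H2 returns [([7], ())]
  branch[1] choose=0:
    choose[0, 3] @ H2
      branch[0] choose=0:
        H0 returns [0]
        H1 returns ([0], ())
        H2 returns [([0], ())]
      branch[1] choose=3:
        H0 returns [3]
        H1 returns ([3], ())
        H2 returns [([3], ())]
= [([4], ()), ([7], ()), ([0], ()), ([3], ())]

Answer: 4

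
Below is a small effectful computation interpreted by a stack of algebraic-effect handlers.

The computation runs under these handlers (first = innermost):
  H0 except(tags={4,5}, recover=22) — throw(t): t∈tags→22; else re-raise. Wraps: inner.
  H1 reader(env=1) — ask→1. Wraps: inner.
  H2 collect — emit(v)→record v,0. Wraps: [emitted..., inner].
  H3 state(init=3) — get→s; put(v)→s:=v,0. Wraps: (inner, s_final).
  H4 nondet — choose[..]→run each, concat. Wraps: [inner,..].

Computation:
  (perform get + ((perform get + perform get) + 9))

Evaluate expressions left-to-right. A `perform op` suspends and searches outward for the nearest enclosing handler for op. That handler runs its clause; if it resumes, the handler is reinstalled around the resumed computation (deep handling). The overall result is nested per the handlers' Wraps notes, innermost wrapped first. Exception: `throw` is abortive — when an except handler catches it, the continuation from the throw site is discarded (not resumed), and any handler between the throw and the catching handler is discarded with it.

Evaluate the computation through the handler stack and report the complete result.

Working:
get @ H3 ⇒ 3
get @ H3 ⇒ 3
get @ H3 ⇒ 3
H0 returns 18
H1 returns 18
H2 returns [18]
H3 returns ([18], 3)
H4 returns [([18], 3)]
= [([18], 3)]

Answer: [([18], 3)]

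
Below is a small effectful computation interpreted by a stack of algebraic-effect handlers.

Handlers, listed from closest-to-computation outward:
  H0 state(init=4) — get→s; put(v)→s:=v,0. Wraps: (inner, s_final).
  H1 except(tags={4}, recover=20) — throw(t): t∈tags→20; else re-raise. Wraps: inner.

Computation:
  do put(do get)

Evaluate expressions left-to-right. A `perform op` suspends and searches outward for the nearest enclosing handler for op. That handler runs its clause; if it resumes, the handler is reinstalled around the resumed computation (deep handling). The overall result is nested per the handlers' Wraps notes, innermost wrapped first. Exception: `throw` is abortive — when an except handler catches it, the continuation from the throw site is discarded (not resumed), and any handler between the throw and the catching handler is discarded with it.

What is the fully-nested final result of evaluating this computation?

Working:
get @ H0 ⇒ 4
put(4) @ H0 ⇒ s:=4
H0 returns (0, 4)
H1 returns (0, 4)
= (0, 4)

Answer: (0, 4)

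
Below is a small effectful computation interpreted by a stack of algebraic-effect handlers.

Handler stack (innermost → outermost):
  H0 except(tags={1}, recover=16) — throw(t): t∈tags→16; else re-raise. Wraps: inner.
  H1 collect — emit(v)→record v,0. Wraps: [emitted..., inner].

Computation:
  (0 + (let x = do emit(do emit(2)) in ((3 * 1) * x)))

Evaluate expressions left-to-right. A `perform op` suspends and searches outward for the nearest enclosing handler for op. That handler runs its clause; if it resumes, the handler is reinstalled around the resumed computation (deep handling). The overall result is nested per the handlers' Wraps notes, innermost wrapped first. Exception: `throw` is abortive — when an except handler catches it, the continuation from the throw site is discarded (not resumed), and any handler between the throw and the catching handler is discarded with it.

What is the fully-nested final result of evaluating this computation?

Answer: [2, 0, 0]

Evaluation trace:
emit(2) @ H1 ⇒ out+=2
emit(0) @ H1 ⇒ out+=0
H0 returns 0
H1 returns [2, 0, 0]
= [2, 0, 0]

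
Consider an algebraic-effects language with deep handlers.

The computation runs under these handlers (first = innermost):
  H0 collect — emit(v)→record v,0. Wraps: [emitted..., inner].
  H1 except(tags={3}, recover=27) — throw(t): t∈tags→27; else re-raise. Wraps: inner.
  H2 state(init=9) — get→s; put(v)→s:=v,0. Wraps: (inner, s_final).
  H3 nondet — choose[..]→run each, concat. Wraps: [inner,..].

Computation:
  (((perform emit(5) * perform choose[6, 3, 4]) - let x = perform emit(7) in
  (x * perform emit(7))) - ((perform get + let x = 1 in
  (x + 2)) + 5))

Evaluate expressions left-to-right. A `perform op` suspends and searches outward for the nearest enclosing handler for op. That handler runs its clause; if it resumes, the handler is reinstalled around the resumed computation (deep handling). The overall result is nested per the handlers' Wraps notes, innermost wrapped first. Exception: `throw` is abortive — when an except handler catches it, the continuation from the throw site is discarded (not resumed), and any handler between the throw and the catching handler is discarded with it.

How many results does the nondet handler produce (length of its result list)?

Answer: 3

Evaluation trace:
emit(5) @ H0 ⇒ out+=5
choose[6, 3, 4] @ H3
  branch[0] choose=6:
    emit(7) @ H0 ⇒ out+=7
    emit(7) @ H0 ⇒ out+=7
    get @ H2 ⇒ 9
    H0 returns [5, 7, 7, -17]
    H1 returns [5, 7, 7, -17]
    H2 returns ([5, 7, 7, -17], 9)
    H3 returns [([5, 7, 7, -17], 9)]
  branch[1] choose=3:
    emit(7) @ H0 ⇒ out+=7
    emit(7) @ H0 ⇒ out+=7
    get @ H2 ⇒ 9
    H0 returns [5, 7, 7, -17]
    H1 returns [5, 7, 7, -17]
    H2 returns ([5, 7, 7, -17], 9)
    H3 returns [([5, 7, 7, -17], 9)]
  branch[2] choose=4:
    emit(7) @ H0 ⇒ out+=7
    emit(7) @ H0 ⇒ out+=7
    get @ H2 ⇒ 9
    H0 returns [5, 7, 7, -17]
    H1 returns [5, 7, 7, -17]
    H2 returns ([5, 7, 7, -17], 9)
    H3 returns [([5, 7, 7, -17], 9)]
= [([5, 7, 7, -17], 9), ([5, 7, 7, -17], 9), ([5, 7, 7, -17], 9)]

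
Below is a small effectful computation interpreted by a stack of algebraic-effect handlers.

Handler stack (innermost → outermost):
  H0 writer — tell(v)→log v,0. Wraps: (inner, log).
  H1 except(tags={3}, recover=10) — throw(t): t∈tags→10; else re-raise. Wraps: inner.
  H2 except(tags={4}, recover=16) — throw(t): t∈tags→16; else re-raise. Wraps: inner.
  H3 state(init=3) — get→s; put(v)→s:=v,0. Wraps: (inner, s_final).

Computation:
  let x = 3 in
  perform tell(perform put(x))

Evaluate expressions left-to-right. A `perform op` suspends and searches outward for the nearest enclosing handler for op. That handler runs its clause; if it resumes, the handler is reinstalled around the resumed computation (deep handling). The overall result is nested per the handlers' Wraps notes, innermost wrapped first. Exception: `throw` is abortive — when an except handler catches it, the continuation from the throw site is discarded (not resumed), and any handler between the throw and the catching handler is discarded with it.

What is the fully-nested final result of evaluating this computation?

Answer: ((0, (0)), 3)

Working:
put(3) @ H3 ⇒ s:=3
tell(0) @ H0 ⇒ log+=0
H0 returns (0, (0))
H1 returns (0, (0))
H2 returns (0, (0))
H3 returns ((0, (0)), 3)
= ((0, (0)), 3)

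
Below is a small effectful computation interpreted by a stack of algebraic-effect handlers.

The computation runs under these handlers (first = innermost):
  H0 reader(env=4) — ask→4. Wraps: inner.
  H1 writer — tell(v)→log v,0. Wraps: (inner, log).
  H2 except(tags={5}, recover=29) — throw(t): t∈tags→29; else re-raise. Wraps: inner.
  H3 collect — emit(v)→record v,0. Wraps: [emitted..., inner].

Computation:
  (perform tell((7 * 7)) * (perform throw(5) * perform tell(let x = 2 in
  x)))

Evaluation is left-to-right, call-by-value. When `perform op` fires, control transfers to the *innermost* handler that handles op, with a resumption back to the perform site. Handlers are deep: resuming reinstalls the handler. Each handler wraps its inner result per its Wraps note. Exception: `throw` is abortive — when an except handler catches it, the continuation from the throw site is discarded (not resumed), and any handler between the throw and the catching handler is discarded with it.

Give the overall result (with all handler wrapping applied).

Evaluation trace:
tell(49) @ H1 ⇒ log+=49
throw(5) @ H2 caught ⇒ 29
H3 returns [29]
= [29]

Answer: [29]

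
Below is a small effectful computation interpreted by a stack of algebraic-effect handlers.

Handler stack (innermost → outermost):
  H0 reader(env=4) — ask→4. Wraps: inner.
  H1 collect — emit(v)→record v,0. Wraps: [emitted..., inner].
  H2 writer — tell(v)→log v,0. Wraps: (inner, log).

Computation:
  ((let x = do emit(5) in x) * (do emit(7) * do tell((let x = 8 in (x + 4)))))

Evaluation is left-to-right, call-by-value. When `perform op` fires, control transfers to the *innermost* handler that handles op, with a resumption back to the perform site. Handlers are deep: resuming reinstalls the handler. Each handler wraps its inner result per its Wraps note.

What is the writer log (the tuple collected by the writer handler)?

Answer: (12)

Evaluation trace:
emit(5) @ H1 ⇒ out+=5
emit(7) @ H1 ⇒ out+=7
tell(12) @ H2 ⇒ log+=12
H0 returns 0
H1 returns [5, 7, 0]
H2 returns ([5, 7, 0], (12))
= ([5, 7, 0], (12))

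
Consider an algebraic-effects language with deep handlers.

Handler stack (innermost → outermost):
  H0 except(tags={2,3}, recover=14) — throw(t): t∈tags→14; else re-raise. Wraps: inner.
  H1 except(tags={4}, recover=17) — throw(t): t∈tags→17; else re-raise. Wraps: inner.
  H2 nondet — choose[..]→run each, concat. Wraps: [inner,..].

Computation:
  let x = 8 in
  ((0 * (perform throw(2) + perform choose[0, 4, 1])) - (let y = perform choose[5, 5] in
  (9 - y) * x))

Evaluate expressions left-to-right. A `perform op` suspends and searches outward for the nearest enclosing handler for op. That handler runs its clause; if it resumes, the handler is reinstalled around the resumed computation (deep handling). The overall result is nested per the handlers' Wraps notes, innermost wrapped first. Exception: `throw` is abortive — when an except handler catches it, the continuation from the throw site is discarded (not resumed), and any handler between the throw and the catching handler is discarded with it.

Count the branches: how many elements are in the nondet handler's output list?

Answer: 1

Evaluation trace:
throw(2) @ H0 caught ⇒ 14
H1 returns 14
H2 returns [14]
= [14]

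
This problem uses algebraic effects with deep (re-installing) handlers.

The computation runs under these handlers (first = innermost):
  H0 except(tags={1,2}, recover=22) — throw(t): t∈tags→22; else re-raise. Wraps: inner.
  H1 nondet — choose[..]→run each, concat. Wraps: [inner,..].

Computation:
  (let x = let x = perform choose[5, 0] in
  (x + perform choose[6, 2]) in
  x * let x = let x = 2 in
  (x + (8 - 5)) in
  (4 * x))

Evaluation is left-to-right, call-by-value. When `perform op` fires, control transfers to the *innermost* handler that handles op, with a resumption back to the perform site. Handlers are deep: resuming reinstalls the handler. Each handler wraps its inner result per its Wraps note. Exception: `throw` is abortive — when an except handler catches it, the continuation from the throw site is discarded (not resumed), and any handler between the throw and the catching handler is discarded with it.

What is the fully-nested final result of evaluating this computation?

Answer: [220, 140, 120, 40]

Evaluation trace:
choose[5, 0] @ H1
  branch[0] choose=5:
    choose[6, 2] @ H1
      branch[0] choose=6:
        H0 returns 220
        H1 returns [220]
      branch[1] choose=2:
        H0 returns 140
        H1 returns [140]
  branch[1] choose=0:
    choose[6, 2] @ H1
      branch[0] choose=6:
        H0 returns 120
        H1 returns [120]
      branch[1] choose=2:
        H0 returns 40
        H1 returns [40]
= [220, 140, 120, 40]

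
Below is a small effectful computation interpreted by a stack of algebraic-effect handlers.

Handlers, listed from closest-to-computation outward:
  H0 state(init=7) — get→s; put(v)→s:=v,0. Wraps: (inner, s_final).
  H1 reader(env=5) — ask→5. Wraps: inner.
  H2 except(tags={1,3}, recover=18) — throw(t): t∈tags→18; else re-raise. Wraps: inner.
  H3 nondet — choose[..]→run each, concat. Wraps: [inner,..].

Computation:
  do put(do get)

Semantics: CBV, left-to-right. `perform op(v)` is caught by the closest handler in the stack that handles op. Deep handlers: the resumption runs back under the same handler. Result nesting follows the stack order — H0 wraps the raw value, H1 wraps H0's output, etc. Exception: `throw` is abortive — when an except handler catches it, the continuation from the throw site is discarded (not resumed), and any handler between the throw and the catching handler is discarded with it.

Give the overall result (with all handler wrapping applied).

Answer: [(0, 7)]

Evaluation trace:
get @ H0 ⇒ 7
put(7) @ H0 ⇒ s:=7
H0 returns (0, 7)
H1 returns (0, 7)
H2 returns (0, 7)
H3 returns [(0, 7)]
= [(0, 7)]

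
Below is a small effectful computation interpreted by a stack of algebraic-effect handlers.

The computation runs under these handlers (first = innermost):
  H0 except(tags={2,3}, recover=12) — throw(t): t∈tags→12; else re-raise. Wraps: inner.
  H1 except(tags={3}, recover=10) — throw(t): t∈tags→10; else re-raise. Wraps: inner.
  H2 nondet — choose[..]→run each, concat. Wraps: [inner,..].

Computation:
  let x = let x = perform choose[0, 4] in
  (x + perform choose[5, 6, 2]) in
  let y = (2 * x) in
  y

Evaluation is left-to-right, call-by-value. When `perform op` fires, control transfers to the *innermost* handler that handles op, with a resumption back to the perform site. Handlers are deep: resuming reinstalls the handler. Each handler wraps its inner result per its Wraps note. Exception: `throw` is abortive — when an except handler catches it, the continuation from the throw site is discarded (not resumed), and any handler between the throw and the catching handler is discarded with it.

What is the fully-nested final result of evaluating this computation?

Answer: [10, 12, 4, 18, 20, 12]

Evaluation trace:
choose[0, 4] @ H2
  branch[0] choose=0:
    choose[5, 6, 2] @ H2
      branch[0] choose=5:
        H0 returns 10
        H1 returns 10
        H2 returns [10]
      branch[1] choose=6:
        H0 returns 12
        H1 returns 12
        H2 returns [12]
      branch[2] choose=2:
        H0 returns 4
        H1 returns 4
        H2 returns [4]
  branch[1] choose=4:
    choose[5, 6, 2] @ H2
      branch[0] choose=5:
        H0 returns 18
        H1 returns 18
        H2 returns [18]
      branch[1] choose=6:
        H0 returns 20
        H1 returns 20
        H2 returns [20]
      branch[2] choose=2:
        H0 returns 12
        H1 returns 12
        H2 returns [12]
= [10, 12, 4, 18, 20, 12]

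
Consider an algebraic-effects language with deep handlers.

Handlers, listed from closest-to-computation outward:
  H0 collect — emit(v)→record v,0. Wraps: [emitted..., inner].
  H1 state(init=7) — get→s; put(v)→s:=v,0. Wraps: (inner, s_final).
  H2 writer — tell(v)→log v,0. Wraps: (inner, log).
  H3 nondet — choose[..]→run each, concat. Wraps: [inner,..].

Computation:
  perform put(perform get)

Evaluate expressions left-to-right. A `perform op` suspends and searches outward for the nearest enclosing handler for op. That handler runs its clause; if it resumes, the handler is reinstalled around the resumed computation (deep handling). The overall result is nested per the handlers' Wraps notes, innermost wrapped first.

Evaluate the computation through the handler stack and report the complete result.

Working:
get @ H1 ⇒ 7
put(7) @ H1 ⇒ s:=7
H0 returns [0]
H1 returns ([0], 7)
H2 returns (([0], 7), ())
H3 returns [(([0], 7), ())]
= [(([0], 7), ())]

Answer: [(([0], 7), ())]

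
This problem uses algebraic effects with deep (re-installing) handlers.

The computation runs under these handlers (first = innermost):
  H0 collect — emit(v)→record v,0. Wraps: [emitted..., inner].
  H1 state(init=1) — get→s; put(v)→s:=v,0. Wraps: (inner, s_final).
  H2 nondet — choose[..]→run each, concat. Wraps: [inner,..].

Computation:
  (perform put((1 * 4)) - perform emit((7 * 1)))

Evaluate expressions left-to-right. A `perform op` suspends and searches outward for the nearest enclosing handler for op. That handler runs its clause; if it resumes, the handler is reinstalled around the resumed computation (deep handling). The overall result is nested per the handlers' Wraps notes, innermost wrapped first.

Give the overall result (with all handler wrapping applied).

Evaluation trace:
put(4) @ H1 ⇒ s:=4
emit(7) @ H0 ⇒ out+=7
H0 returns [7, 0]
H1 returns ([7, 0], 4)
H2 returns [([7, 0], 4)]
= [([7, 0], 4)]

Answer: [([7, 0], 4)]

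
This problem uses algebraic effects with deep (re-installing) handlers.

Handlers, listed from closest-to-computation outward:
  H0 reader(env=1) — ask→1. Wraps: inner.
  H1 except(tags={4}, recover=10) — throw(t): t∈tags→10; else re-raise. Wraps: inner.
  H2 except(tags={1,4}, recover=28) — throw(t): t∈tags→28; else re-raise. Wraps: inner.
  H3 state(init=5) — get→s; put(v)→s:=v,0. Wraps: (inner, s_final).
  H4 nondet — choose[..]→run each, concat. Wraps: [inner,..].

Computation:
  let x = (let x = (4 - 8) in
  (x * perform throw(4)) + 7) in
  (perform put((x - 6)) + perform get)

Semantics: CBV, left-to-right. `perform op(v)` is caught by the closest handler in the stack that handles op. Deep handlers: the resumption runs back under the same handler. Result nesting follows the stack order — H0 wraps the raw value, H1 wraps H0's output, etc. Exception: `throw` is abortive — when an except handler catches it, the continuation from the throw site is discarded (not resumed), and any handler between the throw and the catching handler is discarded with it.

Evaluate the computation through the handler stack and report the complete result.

Answer: [(10, 5)]

Evaluation trace:
throw(4) @ H1 caught ⇒ 10
H2 returns 10
H3 returns (10, 5)
H4 returns [(10, 5)]
= [(10, 5)]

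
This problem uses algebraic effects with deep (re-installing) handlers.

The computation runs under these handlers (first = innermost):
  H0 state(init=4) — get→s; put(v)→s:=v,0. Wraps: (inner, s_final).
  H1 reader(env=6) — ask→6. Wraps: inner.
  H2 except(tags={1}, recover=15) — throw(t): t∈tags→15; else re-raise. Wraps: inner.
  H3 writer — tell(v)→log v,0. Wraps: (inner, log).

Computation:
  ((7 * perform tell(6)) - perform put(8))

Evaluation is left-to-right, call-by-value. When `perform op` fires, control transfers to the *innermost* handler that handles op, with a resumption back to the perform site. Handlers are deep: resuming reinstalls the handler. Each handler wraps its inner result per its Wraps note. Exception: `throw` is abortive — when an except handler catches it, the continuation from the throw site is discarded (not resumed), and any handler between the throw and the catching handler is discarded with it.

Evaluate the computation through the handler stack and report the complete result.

Step-by-step:
tell(6) @ H3 ⇒ log+=6
put(8) @ H0 ⇒ s:=8
H0 returns (0, 8)
H1 returns (0, 8)
H2 returns (0, 8)
H3 returns ((0, 8), (6))
= ((0, 8), (6))

Answer: ((0, 8), (6))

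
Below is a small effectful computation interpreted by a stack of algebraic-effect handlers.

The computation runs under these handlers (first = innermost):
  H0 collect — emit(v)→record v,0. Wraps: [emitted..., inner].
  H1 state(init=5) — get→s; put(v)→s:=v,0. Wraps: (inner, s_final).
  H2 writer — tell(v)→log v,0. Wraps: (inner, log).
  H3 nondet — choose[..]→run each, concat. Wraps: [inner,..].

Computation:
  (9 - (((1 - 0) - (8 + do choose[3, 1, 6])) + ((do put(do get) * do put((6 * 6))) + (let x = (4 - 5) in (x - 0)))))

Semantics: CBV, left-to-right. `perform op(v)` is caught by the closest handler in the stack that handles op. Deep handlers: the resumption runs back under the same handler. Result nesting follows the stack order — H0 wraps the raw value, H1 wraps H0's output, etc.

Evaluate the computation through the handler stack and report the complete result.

Answer: [(([20], 36), ()), (([18], 36), ()), (([23], 36), ())]

Working:
choose[3, 1, 6] @ H3
  branch[0] choose=3:
    get @ H1 ⇒ 5
    put(5) @ H1 ⇒ s:=5
    put(36) @ H1 ⇒ s:=36
    H0 returns [20]
    H1 returns ([20], 36)
    H2 returns (([20], 36), ())
    H3 returns [(([20], 36), ())]
  branch[1] choose=1:
    get @ H1 ⇒ 5
    put(5) @ H1 ⇒ s:=5
    put(36) @ H1 ⇒ s:=36
    H0 returns [18]
    H1 returns ([18], 36)
    H2 returns (([18], 36), ())
    H3 returns [(([18], 36), ())]
  branch[2] choose=6:
    get @ H1 ⇒ 5
    put(5) @ H1 ⇒ s:=5
    put(36) @ H1 ⇒ s:=36
    H0 returns [23]
    H1 returns ([23], 36)
    H2 returns (([23], 36), ())
    H3 returns [(([23], 36), ())]
= [(([20], 36), ()), (([18], 36), ()), (([23], 36), ())]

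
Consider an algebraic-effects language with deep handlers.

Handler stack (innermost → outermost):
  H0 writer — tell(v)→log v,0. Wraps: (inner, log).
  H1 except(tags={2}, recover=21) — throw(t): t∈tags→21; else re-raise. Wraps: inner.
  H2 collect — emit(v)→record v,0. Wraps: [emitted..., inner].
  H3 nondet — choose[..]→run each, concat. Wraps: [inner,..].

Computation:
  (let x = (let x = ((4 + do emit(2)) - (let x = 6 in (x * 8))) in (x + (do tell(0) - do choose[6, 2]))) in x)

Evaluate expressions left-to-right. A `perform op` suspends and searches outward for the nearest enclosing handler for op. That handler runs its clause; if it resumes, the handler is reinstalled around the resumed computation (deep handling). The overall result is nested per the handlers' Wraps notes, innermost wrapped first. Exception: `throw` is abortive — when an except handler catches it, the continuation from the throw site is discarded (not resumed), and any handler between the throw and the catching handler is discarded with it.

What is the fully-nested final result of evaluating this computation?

Step-by-step:
emit(2) @ H2 ⇒ out+=2
tell(0) @ H0 ⇒ log+=0
choose[6, 2] @ H3
  branch[0] choose=6:
    H0 returns (-50, (0))
    H1 returns (-50, (0))
    H2 returns [2, (-50, (0))]
    H3 returns [[2, (-50, (0))]]
  branch[1] choose=2:
    H0 returns (-46, (0))
    H1 returns (-46, (0))
    H2 returns [2, (-46, (0))]
    H3 returns [[2, (-46, (0))]]
= [[2, (-50, (0))], [2, (-46, (0))]]

Answer: [[2, (-50, (0))], [2, (-46, (0))]]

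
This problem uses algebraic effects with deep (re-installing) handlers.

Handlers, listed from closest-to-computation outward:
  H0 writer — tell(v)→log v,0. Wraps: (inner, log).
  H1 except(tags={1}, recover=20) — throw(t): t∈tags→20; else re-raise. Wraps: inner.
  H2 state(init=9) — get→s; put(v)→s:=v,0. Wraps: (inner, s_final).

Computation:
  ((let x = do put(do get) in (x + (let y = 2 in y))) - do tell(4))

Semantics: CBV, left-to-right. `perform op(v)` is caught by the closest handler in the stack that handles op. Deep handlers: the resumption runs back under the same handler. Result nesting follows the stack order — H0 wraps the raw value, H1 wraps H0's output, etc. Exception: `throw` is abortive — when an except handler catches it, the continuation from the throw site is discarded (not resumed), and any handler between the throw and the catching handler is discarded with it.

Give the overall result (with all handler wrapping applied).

Working:
get @ H2 ⇒ 9
put(9) @ H2 ⇒ s:=9
tell(4) @ H0 ⇒ log+=4
H0 returns (2, (4))
H1 returns (2, (4))
H2 returns ((2, (4)), 9)
= ((2, (4)), 9)

Answer: ((2, (4)), 9)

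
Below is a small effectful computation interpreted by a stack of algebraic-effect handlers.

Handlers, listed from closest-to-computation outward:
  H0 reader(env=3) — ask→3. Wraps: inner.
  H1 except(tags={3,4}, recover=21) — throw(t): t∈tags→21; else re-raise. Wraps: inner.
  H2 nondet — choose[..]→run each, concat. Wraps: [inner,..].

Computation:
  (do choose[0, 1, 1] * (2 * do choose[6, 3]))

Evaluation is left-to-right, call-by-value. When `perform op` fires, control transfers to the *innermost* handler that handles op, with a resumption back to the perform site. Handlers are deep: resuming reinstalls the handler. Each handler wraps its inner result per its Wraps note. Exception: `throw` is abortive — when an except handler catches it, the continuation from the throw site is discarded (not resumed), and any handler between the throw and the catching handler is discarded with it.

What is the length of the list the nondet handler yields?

Answer: 6

Working:
choose[0, 1, 1] @ H2
  branch[0] choose=0:
    choose[6, 3] @ H2
      branch[0] choose=6:
        H0 returns 0
        H1 returns 0
        H2 returns [0]
      branch[1] choose=3:
        H0 returns 0
        H1 returns 0
        H2 returns [0]
  branch[1] choose=1:
    choose[6, 3] @ H2
      branch[0] choose=6:
        H0 returns 12
        H1 returns 12
        H2 returns [12]
      branch[1] choose=3:
        H0 returns 6
        H1 returns 6
        H2 returns [6]
  branch[2] choose=1:
    choose[6, 3] @ H2
      branch[0] choose=6:
        H0 returns 12
        H1 returns 12
        H2 returns [12]
      branch[1] choose=3:
        H0 returns 6
        H1 returns 6
        H2 returns [6]
= [0, 0, 12, 6, 12, 6]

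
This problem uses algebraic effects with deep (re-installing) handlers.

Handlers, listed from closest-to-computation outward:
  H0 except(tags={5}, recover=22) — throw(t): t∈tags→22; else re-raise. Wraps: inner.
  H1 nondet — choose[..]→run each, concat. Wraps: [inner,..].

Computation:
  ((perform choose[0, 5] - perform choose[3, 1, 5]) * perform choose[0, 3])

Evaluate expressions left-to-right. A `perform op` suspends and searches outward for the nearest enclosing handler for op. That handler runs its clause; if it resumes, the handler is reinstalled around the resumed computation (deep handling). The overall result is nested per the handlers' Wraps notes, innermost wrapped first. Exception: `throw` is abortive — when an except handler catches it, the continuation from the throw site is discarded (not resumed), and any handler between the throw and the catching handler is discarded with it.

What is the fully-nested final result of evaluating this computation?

Answer: [0, -9, 0, -3, 0, -15, 0, 6, 0, 12, 0, 0]

Working:
choose[0, 5] @ H1
  branch[0] choose=0:
    choose[3, 1, 5] @ H1
      branch[0] choose=3:
        choose[0, 3] @ H1
          branch[0] choose=0:
            H0 returns 0
            H1 returns [0]
          branch[1] choose=3:
            H0 returns -9
            H1 returns [-9]
      branch[1] choose=1:
        choose[0, 3] @ H1
          branch[0] choose=0:
            H0 returns 0
            H1 returns [0]
          branch[1] choose=3:
            H0 returns -3
            H1 returns [-3]
      branch[2] choose=5:
        choose[0, 3] @ H1
          branch[0] choose=0:
            H0 returns 0
            H1 returns [0]
          branch[1] choose=3:
            H0 returns -15
            H1 returns [-15]
  branch[1] choose=5:
    choose[3, 1, 5] @ H1
      branch[0] choose=3:
        choose[0, 3] @ H1
          branch[0] choose=0:
            H0 returns 0
            H1 returns [0]
          branch[1] choose=3:
            H0 returns 6
            H1 returns [6]
      branch[1] choose=1:
        choose[0, 3] @ H1
          branch[0] choose=0:
            H0 returns 0
            H1 returns [0]
          branch[1] choose=3:
            H0 returns 12
            H1 returns [12]
      branch[2] choose=5:
        choose[0, 3] @ H1
          branch[0] choose=0:
            H0 returns 0
            H1 returns [0]
          branch[1] choose=3:
            H0 returns 0
            H1 returns [0]
= [0, -9, 0, -3, 0, -15, 0, 6, 0, 12, 0, 0]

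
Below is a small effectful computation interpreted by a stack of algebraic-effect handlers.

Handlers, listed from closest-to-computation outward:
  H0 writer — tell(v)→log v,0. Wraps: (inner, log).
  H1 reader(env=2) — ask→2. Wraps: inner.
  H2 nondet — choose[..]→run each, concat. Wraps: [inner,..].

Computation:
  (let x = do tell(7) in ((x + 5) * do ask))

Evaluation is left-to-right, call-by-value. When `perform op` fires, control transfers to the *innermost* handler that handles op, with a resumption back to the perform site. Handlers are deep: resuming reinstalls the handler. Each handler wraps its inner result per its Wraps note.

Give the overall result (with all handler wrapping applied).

Answer: [(10, (7))]

Working:
tell(7) @ H0 ⇒ log+=7
ask @ H1 ⇒ 2
H0 returns (10, (7))
H1 returns (10, (7))
H2 returns [(10, (7))]
= [(10, (7))]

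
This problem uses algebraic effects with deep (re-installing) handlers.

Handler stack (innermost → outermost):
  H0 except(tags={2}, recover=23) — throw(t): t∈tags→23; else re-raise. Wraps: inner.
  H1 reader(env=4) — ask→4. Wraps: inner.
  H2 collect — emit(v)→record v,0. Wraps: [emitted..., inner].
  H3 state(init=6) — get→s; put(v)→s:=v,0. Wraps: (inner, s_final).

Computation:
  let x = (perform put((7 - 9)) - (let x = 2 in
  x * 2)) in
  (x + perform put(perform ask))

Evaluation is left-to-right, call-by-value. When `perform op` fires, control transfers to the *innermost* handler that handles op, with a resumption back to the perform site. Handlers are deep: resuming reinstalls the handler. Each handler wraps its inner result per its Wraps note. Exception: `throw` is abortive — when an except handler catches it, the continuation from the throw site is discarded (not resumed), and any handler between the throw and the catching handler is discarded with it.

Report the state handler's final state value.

Step-by-step:
put(-2) @ H3 ⇒ s:=-2
ask @ H1 ⇒ 4
put(4) @ H3 ⇒ s:=4
H0 returns -4
H1 returns -4
H2 returns [-4]
H3 returns ([-4], 4)
= ([-4], 4)

Answer: 4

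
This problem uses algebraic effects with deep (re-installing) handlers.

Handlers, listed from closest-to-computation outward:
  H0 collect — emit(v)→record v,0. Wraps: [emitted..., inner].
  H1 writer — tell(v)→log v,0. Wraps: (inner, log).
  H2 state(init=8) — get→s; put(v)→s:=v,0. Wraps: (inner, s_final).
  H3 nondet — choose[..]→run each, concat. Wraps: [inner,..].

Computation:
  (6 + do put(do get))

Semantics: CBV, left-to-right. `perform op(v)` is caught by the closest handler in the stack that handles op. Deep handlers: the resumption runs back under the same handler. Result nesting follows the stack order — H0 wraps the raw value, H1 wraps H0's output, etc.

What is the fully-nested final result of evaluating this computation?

Answer: [(([6], ()), 8)]

Step-by-step:
get @ H2 ⇒ 8
put(8) @ H2 ⇒ s:=8
H0 returns [6]
H1 returns ([6], ())
H2 returns (([6], ()), 8)
H3 returns [(([6], ()), 8)]
= [(([6], ()), 8)]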